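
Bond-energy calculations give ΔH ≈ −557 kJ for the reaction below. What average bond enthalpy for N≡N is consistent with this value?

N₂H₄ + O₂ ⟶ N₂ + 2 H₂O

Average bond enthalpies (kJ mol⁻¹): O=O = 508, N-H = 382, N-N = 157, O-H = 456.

D(N≡N) ≈ 926 kJ/mol

Let D be the N≡N bond energy.
Σ(broken) = 4×382 + 1×157 + 1×508 = 2193
Σ(formed) = 1×D + 4×456 = 1824 + D
ΔH = Σ(broken) − Σ(formed) = (2193) − (1824 + D) = +369 − D
Setting this equal to −557 kJ gives D = 926 kJ/mol.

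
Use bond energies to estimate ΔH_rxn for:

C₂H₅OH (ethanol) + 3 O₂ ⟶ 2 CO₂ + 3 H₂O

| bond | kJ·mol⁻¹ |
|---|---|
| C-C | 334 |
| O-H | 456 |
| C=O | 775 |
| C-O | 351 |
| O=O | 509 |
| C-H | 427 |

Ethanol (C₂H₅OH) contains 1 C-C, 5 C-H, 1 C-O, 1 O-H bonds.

ΔH ≈ −1033 kJ

Bonds broken (reactants):
  C-C: 1 × 334 = 334
  C-H: 5 × 427 = 2135
  C-O: 1 × 351 = 351
  O-H: 1 × 456 = 456
  O=O: 3 × 509 = 1527
  Σ(broken) = 4803 kJ
Bonds formed (products):
  C=O: 4 × 775 = 3100
  O-H: 6 × 456 = 2736
  Σ(formed) = 5836 kJ
ΔH = Σ(broken) − Σ(formed) = 4803 − 5836 = −1033 kJ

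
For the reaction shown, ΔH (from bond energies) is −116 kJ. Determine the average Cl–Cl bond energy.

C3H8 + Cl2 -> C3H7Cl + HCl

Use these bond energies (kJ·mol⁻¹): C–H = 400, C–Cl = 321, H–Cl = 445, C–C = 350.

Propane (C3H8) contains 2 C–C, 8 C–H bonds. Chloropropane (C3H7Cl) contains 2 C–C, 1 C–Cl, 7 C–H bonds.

D(Cl–Cl) ≈ 250 kJ/mol

Let D be the Cl–Cl bond energy.
Σ(broken) = 2×350 + 8×400 + 1×D = 3900 + D
Σ(formed) = 2×350 + 1×321 + 7×400 + 1×445 = 4266
ΔH = Σ(broken) − Σ(formed) = (3900 + D) − (4266) = −366 + D
Setting this equal to −116 kJ gives D = 250 kJ/mol.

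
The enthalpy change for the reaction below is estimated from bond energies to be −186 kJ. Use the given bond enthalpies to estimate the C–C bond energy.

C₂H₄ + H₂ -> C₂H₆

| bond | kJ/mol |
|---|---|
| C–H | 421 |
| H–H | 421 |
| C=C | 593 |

D(C–C) ≈ 358 kJ/mol

Let D be the C–C bond energy.
Σ(broken) = 4×421 + 1×593 + 1×421 = 2698
Σ(formed) = 1×D + 6×421 = 2526 + D
ΔH = Σ(broken) − Σ(formed) = (2698) − (2526 + D) = +172 − D
Setting this equal to −186 kJ gives D = 358 kJ/mol.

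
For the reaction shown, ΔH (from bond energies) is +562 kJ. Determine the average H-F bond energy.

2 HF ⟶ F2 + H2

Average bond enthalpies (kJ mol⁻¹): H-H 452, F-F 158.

D(H-F) ≈ 586 kJ/mol

Let D be the H-F bond energy.
Σ(broken) = 2×D = 2D
Σ(formed) = 1×158 + 1×452 = 610
ΔH = Σ(broken) − Σ(formed) = (2D) − (610) = −610 + 2D
Setting this equal to +562 kJ gives 2D = 1172, so D = 586 kJ/mol.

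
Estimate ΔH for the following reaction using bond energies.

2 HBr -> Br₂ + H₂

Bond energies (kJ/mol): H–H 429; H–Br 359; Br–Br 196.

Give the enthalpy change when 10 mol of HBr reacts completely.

ΔH = +465 kJ

Bonds broken (reactants):
  H–Br: 2 × 359 = 718
  Σ(broken) = 718 kJ
Bonds formed (products):
  Br–Br: 1 × 196 = 196
  H–H: 1 × 429 = 429
  Σ(formed) = 625 kJ
ΔH = Σ(broken) − Σ(formed) = 718 − 625 = +93 kJ
For 5× the reaction as written: 5 × (+93) = +465 kJ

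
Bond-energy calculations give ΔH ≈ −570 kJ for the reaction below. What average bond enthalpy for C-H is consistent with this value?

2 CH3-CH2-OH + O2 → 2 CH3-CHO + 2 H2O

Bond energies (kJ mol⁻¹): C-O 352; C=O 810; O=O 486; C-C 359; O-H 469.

Let D be the C-H bond energy.
Σ(broken) = 2×359 + 10×D + 2×352 + 2×469 + 1×486 = 2846 + 10D
Σ(formed) = 2×359 + 8×D + 2×810 + 4×469 = 4214 + 8D
ΔH = Σ(broken) − Σ(formed) = (2846 + 10D) − (4214 + 8D) = −1368 + 2D
Setting this equal to −570 kJ gives 2D = 798, so D = 399 kJ/mol.

D(C-H) ≈ 399 kJ/mol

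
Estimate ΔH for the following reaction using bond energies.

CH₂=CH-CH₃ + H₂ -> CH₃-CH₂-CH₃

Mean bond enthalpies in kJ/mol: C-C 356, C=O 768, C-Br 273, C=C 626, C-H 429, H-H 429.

Bonds broken (reactants):
  C-C: 1 × 356 = 356
  C-H: 6 × 429 = 2574
  C=C: 1 × 626 = 626
  H-H: 1 × 429 = 429
  Σ(broken) = 3985 kJ
Bonds formed (products):
  C-C: 2 × 356 = 712
  C-H: 8 × 429 = 3432
  Σ(formed) = 4144 kJ
ΔH = Σ(broken) − Σ(formed) = 3985 − 4144 = −159 kJ

ΔH ≈ −159 kJ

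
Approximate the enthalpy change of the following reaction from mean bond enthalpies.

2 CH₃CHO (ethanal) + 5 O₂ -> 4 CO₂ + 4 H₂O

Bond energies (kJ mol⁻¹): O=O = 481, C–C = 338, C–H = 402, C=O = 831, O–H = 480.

ΔH ≈ −2529 kJ

Bonds broken (reactants):
  C–C: 2 × 338 = 676
  C–H: 8 × 402 = 3216
  C=O: 2 × 831 = 1662
  O=O: 5 × 481 = 2405
  Σ(broken) = 7959 kJ
Bonds formed (products):
  C=O: 8 × 831 = 6648
  O–H: 8 × 480 = 3840
  Σ(formed) = 10488 kJ
ΔH = Σ(broken) − Σ(formed) = 7959 − 10488 = −2529 kJ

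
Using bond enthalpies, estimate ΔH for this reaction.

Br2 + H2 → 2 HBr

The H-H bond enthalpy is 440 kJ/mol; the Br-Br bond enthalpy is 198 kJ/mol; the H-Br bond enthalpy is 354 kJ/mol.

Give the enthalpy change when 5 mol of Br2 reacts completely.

Bonds broken (reactants):
  Br-Br: 1 × 198 = 198
  H-H: 1 × 440 = 440
  Σ(broken) = 638 kJ
Bonds formed (products):
  H-Br: 2 × 354 = 708
  Σ(formed) = 708 kJ
ΔH = Σ(broken) − Σ(formed) = 638 − 708 = −70 kJ
For 5× the reaction as written: 5 × (−70) = −350 kJ

ΔH = −350 kJ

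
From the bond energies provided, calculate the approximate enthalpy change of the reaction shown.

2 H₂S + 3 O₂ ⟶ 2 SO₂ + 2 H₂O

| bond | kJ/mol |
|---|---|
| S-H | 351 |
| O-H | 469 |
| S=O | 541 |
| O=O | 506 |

Bonds broken (reactants):
  O=O: 3 × 506 = 1518
  S-H: 4 × 351 = 1404
  Σ(broken) = 2922 kJ
Bonds formed (products):
  O-H: 4 × 469 = 1876
  S=O: 4 × 541 = 2164
  Σ(formed) = 4040 kJ
ΔH = Σ(broken) − Σ(formed) = 2922 − 4040 = −1118 kJ

ΔH ≈ −1118 kJ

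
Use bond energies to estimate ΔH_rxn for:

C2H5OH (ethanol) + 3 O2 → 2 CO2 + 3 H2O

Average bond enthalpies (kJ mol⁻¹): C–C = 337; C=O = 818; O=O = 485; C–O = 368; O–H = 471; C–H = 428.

Bonds broken (reactants):
  C–C: 1 × 337 = 337
  C–H: 5 × 428 = 2140
  C–O: 1 × 368 = 368
  O–H: 1 × 471 = 471
  O=O: 3 × 485 = 1455
  Σ(broken) = 4771 kJ
Bonds formed (products):
  C=O: 4 × 818 = 3272
  O–H: 6 × 471 = 2826
  Σ(formed) = 6098 kJ
ΔH = Σ(broken) − Σ(formed) = 4771 − 6098 = −1327 kJ

ΔH ≈ −1327 kJ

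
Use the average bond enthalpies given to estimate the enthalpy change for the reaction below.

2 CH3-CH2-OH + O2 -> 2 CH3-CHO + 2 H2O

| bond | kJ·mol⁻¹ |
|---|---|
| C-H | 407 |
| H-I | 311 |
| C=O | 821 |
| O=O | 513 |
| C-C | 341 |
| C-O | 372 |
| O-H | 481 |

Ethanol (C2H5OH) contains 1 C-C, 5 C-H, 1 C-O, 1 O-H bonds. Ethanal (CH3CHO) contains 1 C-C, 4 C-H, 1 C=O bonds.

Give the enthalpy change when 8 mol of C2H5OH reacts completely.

Bonds broken (reactants):
  C-C: 2 × 341 = 682
  C-H: 10 × 407 = 4070
  C-O: 2 × 372 = 744
  O-H: 2 × 481 = 962
  O=O: 1 × 513 = 513
  Σ(broken) = 6971 kJ
Bonds formed (products):
  C-C: 2 × 341 = 682
  C-H: 8 × 407 = 3256
  C=O: 2 × 821 = 1642
  O-H: 4 × 481 = 1924
  Σ(formed) = 7504 kJ
ΔH = Σ(broken) − Σ(formed) = 6971 − 7504 = −533 kJ
For 4× the reaction as written: 4 × (−533) = −2132 kJ

ΔH = −2132 kJ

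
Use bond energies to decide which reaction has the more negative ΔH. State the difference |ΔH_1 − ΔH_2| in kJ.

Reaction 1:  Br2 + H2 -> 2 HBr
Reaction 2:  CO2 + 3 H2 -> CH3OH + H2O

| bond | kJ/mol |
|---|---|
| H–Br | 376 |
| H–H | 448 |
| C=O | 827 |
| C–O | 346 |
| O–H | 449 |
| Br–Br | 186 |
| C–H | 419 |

Reaction 1:
  Bonds broken (reactants):
    Br–Br: 1 × 186 = 186
    H–H: 1 × 448 = 448
    Σ(broken) = 634 kJ
  Bonds formed (products):
    H–Br: 2 × 376 = 752
    Σ(formed) = 752 kJ
  ΔH_1 = 634 − 752 = −118 kJ
Reaction 2:
  Bonds broken (reactants):
    C=O: 2 × 827 = 1654
    H–H: 3 × 448 = 1344
    Σ(broken) = 2998 kJ
  Bonds formed (products):
    C–H: 3 × 419 = 1257
    C–O: 1 × 346 = 346
    O–H: 3 × 449 = 1347
    Σ(formed) = 2950 kJ
  ΔH_2 = 2998 − 2950 = +48 kJ
ΔH_1 − ΔH_2 = −166 kJ, so reaction 1 has the more negative ΔH; |ΔH_1 − ΔH_2| = 166 kJ.

Reaction 1, by 166 kJ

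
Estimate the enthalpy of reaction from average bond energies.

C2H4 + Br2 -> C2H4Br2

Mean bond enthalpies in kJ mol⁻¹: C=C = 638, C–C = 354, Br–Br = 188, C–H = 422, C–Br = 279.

Bonds broken (reactants):
  Br–Br: 1 × 188 = 188
  C–H: 4 × 422 = 1688
  C=C: 1 × 638 = 638
  Σ(broken) = 2514 kJ
Bonds formed (products):
  C–Br: 2 × 279 = 558
  C–C: 1 × 354 = 354
  C–H: 4 × 422 = 1688
  Σ(formed) = 2600 kJ
ΔH = Σ(broken) − Σ(formed) = 2514 − 2600 = −86 kJ

ΔH ≈ −86 kJ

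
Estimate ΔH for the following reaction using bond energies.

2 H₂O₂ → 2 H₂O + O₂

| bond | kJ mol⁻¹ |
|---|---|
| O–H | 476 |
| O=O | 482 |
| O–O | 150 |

ΔH ≈ −182 kJ

Bonds broken (reactants):
  O–H: 4 × 476 = 1904
  O–O: 2 × 150 = 300
  Σ(broken) = 2204 kJ
Bonds formed (products):
  O–H: 4 × 476 = 1904
  O=O: 1 × 482 = 482
  Σ(formed) = 2386 kJ
ΔH = Σ(broken) − Σ(formed) = 2204 − 2386 = −182 kJ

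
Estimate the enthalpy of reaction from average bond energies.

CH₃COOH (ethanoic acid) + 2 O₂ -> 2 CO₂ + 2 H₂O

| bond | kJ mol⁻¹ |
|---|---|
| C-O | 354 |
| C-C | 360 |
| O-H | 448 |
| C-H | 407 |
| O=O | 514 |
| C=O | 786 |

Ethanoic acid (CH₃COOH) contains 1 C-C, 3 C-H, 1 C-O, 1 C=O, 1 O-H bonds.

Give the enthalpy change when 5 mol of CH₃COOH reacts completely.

Bonds broken (reactants):
  C-C: 1 × 360 = 360
  C-H: 3 × 407 = 1221
  C-O: 1 × 354 = 354
  C=O: 1 × 786 = 786
  O-H: 1 × 448 = 448
  O=O: 2 × 514 = 1028
  Σ(broken) = 4197 kJ
Bonds formed (products):
  C=O: 4 × 786 = 3144
  O-H: 4 × 448 = 1792
  Σ(formed) = 4936 kJ
ΔH = Σ(broken) − Σ(formed) = 4197 − 4936 = −739 kJ
For 5× the reaction as written: 5 × (−739) = −3695 kJ

ΔH = −3695 kJ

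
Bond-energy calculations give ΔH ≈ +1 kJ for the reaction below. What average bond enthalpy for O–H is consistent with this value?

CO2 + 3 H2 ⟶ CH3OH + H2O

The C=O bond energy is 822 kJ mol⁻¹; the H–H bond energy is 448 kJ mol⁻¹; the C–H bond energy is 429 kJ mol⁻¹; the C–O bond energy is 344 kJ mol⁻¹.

Let D be the O–H bond energy.
Σ(broken) = 2×822 + 3×448 = 2988
Σ(formed) = 3×429 + 1×344 + 3×D = 1631 + 3D
ΔH = Σ(broken) − Σ(formed) = (2988) − (1631 + 3D) = +1357 − 3D
Setting this equal to +1 kJ gives 3D = 1356, so D = 452 kJ/mol.

D(O–H) ≈ 452 kJ/mol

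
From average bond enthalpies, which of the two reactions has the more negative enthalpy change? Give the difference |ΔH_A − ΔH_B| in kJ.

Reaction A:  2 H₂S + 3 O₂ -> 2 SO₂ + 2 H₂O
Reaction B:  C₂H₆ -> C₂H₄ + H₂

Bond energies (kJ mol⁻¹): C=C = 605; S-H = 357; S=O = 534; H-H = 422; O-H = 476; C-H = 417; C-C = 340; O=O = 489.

Reaction A, by 1292 kJ

Reaction A:
  Bonds broken (reactants):
    O=O: 3 × 489 = 1467
    S-H: 4 × 357 = 1428
    Σ(broken) = 2895 kJ
  Bonds formed (products):
    O-H: 4 × 476 = 1904
    S=O: 4 × 534 = 2136
    Σ(formed) = 4040 kJ
  ΔH_A = 2895 − 4040 = −1145 kJ
Reaction B:
  Bonds broken (reactants):
    C-C: 1 × 340 = 340
    C-H: 6 × 417 = 2502
    Σ(broken) = 2842 kJ
  Bonds formed (products):
    C-H: 4 × 417 = 1668
    C=C: 1 × 605 = 605
    H-H: 1 × 422 = 422
    Σ(formed) = 2695 kJ
  ΔH_B = 2842 − 2695 = +147 kJ
ΔH_A − ΔH_B = −1292 kJ, so reaction A has the more negative ΔH; |ΔH_A − ΔH_B| = 1292 kJ.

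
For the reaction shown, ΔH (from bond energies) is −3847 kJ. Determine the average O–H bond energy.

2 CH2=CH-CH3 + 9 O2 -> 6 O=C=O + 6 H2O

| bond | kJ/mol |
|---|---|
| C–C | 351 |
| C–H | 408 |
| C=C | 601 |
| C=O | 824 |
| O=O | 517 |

Let D be the O–H bond energy.
Σ(broken) = 2×351 + 12×408 + 2×601 + 9×517 = 11453
Σ(formed) = 12×824 + 12×D = 9888 + 12D
ΔH = Σ(broken) − Σ(formed) = (11453) − (9888 + 12D) = +1565 − 12D
Setting this equal to −3847 kJ gives 12D = 5412, so D = 451 kJ/mol.

D(O–H) ≈ 451 kJ/mol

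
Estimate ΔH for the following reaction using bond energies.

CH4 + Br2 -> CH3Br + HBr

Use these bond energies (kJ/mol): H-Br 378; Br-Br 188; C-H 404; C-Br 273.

Bonds broken (reactants):
  Br-Br: 1 × 188 = 188
  C-H: 4 × 404 = 1616
  Σ(broken) = 1804 kJ
Bonds formed (products):
  C-Br: 1 × 273 = 273
  C-H: 3 × 404 = 1212
  H-Br: 1 × 378 = 378
  Σ(formed) = 1863 kJ
ΔH = Σ(broken) − Σ(formed) = 1804 − 1863 = −59 kJ

ΔH ≈ −59 kJ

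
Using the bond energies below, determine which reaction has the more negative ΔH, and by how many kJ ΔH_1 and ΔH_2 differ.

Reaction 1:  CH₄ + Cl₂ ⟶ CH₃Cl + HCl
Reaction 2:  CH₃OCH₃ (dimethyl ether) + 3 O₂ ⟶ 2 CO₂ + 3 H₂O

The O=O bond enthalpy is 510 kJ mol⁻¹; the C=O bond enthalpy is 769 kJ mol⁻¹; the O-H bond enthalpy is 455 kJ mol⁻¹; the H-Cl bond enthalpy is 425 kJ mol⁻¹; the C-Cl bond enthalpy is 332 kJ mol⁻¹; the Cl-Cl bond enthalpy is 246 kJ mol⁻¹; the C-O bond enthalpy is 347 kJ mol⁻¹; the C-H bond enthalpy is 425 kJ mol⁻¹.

Reaction 2, by 946 kJ

Reaction 1:
  Bonds broken (reactants):
    C-H: 4 × 425 = 1700
    Cl-Cl: 1 × 246 = 246
    Σ(broken) = 1946 kJ
  Bonds formed (products):
    C-Cl: 1 × 332 = 332
    C-H: 3 × 425 = 1275
    H-Cl: 1 × 425 = 425
    Σ(formed) = 2032 kJ
  ΔH_1 = 1946 − 2032 = −86 kJ
Reaction 2:
  Bonds broken (reactants):
    C-H: 6 × 425 = 2550
    C-O: 2 × 347 = 694
    O=O: 3 × 510 = 1530
    Σ(broken) = 4774 kJ
  Bonds formed (products):
    C=O: 4 × 769 = 3076
    O-H: 6 × 455 = 2730
    Σ(formed) = 5806 kJ
  ΔH_2 = 4774 − 5806 = −1032 kJ
ΔH_1 − ΔH_2 = +946 kJ, so reaction 2 has the more negative ΔH; |ΔH_1 − ΔH_2| = 946 kJ.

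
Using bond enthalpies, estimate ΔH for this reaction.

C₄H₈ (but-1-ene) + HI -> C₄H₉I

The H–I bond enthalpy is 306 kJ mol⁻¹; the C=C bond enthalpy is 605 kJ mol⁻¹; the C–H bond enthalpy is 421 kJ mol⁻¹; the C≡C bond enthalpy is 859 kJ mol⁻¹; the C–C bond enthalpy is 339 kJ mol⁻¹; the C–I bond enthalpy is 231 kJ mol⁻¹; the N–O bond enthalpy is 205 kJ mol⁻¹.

ΔH ≈ −80 kJ

Bonds broken (reactants):
  C–C: 2 × 339 = 678
  C–H: 8 × 421 = 3368
  C=C: 1 × 605 = 605
  H–I: 1 × 306 = 306
  Σ(broken) = 4957 kJ
Bonds formed (products):
  C–C: 3 × 339 = 1017
  C–H: 9 × 421 = 3789
  C–I: 1 × 231 = 231
  Σ(formed) = 5037 kJ
ΔH = Σ(broken) − Σ(formed) = 4957 − 5037 = −80 kJ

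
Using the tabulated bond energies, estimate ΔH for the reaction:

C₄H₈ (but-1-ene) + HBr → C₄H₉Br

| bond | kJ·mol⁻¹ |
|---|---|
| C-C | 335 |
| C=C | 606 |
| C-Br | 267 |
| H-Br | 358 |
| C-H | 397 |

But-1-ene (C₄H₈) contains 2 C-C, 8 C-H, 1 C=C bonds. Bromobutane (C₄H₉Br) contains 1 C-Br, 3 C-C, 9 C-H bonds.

ΔH ≈ −35 kJ

Bonds broken (reactants):
  C-C: 2 × 335 = 670
  C-H: 8 × 397 = 3176
  C=C: 1 × 606 = 606
  H-Br: 1 × 358 = 358
  Σ(broken) = 4810 kJ
Bonds formed (products):
  C-Br: 1 × 267 = 267
  C-C: 3 × 335 = 1005
  C-H: 9 × 397 = 3573
  Σ(formed) = 4845 kJ
ΔH = Σ(broken) − Σ(formed) = 4810 − 4845 = −35 kJ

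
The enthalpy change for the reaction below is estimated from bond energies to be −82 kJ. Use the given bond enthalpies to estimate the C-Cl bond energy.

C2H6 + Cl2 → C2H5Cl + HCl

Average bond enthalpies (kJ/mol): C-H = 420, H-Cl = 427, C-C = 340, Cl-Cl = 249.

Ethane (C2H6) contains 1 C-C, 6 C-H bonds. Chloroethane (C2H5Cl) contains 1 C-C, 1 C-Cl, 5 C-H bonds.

D(C-Cl) ≈ 324 kJ/mol

Let D be the C-Cl bond energy.
Σ(broken) = 1×340 + 6×420 + 1×249 = 3109
Σ(formed) = 1×340 + 1×D + 5×420 + 1×427 = 2867 + D
ΔH = Σ(broken) − Σ(formed) = (3109) − (2867 + D) = +242 − D
Setting this equal to −82 kJ gives D = 324 kJ/mol.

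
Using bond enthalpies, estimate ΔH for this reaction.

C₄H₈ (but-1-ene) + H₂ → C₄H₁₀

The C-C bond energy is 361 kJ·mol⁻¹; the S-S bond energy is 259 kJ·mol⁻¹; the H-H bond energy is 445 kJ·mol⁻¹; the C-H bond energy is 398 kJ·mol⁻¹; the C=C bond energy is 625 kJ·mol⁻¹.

Bonds broken (reactants):
  C-C: 2 × 361 = 722
  C-H: 8 × 398 = 3184
  C=C: 1 × 625 = 625
  H-H: 1 × 445 = 445
  Σ(broken) = 4976 kJ
Bonds formed (products):
  C-C: 3 × 361 = 1083
  C-H: 10 × 398 = 3980
  Σ(formed) = 5063 kJ
ΔH = Σ(broken) − Σ(formed) = 4976 − 5063 = −87 kJ

ΔH ≈ −87 kJ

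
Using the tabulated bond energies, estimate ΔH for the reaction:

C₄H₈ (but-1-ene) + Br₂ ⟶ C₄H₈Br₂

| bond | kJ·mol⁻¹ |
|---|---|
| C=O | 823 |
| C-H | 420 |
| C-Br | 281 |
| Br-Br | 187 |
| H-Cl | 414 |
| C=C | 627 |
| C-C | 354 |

Bonds broken (reactants):
  Br-Br: 1 × 187 = 187
  C-C: 2 × 354 = 708
  C-H: 8 × 420 = 3360
  C=C: 1 × 627 = 627
  Σ(broken) = 4882 kJ
Bonds formed (products):
  C-Br: 2 × 281 = 562
  C-C: 3 × 354 = 1062
  C-H: 8 × 420 = 3360
  Σ(formed) = 4984 kJ
ΔH = Σ(broken) − Σ(formed) = 4882 − 4984 = −102 kJ

ΔH ≈ −102 kJ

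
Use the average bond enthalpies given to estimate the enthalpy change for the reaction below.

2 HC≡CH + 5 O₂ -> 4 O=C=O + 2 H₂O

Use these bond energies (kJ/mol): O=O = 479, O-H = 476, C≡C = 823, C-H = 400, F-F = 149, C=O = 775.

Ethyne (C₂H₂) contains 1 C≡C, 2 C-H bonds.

Bonds broken (reactants):
  C≡C: 2 × 823 = 1646
  C-H: 4 × 400 = 1600
  O=O: 5 × 479 = 2395
  Σ(broken) = 5641 kJ
Bonds formed (products):
  C=O: 8 × 775 = 6200
  O-H: 4 × 476 = 1904
  Σ(formed) = 8104 kJ
ΔH = Σ(broken) − Σ(formed) = 5641 − 8104 = −2463 kJ

ΔH ≈ −2463 kJ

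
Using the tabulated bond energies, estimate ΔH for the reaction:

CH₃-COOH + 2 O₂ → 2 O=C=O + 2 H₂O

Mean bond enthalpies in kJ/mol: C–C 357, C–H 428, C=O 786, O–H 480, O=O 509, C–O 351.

ΔH ≈ −788 kJ

Bonds broken (reactants):
  C–C: 1 × 357 = 357
  C–H: 3 × 428 = 1284
  C–O: 1 × 351 = 351
  C=O: 1 × 786 = 786
  O–H: 1 × 480 = 480
  O=O: 2 × 509 = 1018
  Σ(broken) = 4276 kJ
Bonds formed (products):
  C=O: 4 × 786 = 3144
  O–H: 4 × 480 = 1920
  Σ(formed) = 5064 kJ
ΔH = Σ(broken) − Σ(formed) = 4276 − 5064 = −788 kJ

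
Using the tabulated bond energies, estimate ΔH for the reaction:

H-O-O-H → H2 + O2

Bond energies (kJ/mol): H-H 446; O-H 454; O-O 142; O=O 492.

ΔH ≈ +112 kJ

Bonds broken (reactants):
  O-H: 2 × 454 = 908
  O-O: 1 × 142 = 142
  Σ(broken) = 1050 kJ
Bonds formed (products):
  H-H: 1 × 446 = 446
  O=O: 1 × 492 = 492
  Σ(formed) = 938 kJ
ΔH = Σ(broken) − Σ(formed) = 1050 − 938 = +112 kJ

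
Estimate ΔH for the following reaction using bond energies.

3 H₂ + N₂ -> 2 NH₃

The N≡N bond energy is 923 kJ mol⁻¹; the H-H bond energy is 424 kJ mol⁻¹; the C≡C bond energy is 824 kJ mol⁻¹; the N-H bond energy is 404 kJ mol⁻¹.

ΔH ≈ −229 kJ

Bonds broken (reactants):
  H-H: 3 × 424 = 1272
  N≡N: 1 × 923 = 923
  Σ(broken) = 2195 kJ
Bonds formed (products):
  N-H: 6 × 404 = 2424
  Σ(formed) = 2424 kJ
ΔH = Σ(broken) − Σ(formed) = 2195 − 2424 = −229 kJ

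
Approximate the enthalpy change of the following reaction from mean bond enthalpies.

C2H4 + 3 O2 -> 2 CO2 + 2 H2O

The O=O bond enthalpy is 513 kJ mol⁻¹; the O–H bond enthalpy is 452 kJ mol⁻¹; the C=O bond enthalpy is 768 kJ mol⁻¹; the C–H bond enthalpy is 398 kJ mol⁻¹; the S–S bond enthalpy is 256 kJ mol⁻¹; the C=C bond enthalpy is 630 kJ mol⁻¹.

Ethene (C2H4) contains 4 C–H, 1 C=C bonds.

ΔH ≈ −1119 kJ

Bonds broken (reactants):
  C–H: 4 × 398 = 1592
  C=C: 1 × 630 = 630
  O=O: 3 × 513 = 1539
  Σ(broken) = 3761 kJ
Bonds formed (products):
  C=O: 4 × 768 = 3072
  O–H: 4 × 452 = 1808
  Σ(formed) = 4880 kJ
ΔH = Σ(broken) − Σ(formed) = 3761 − 4880 = −1119 kJ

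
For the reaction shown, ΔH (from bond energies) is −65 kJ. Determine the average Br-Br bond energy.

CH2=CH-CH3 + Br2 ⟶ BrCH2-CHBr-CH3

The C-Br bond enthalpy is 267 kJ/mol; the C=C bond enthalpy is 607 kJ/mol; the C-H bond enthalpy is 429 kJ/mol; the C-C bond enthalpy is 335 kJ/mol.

D(Br-Br) ≈ 197 kJ/mol

Let D be the Br-Br bond energy.
Σ(broken) = 1×D + 1×335 + 6×429 + 1×607 = 3516 + D
Σ(formed) = 2×267 + 2×335 + 6×429 = 3778
ΔH = Σ(broken) − Σ(formed) = (3516 + D) − (3778) = −262 + D
Setting this equal to −65 kJ gives D = 197 kJ/mol.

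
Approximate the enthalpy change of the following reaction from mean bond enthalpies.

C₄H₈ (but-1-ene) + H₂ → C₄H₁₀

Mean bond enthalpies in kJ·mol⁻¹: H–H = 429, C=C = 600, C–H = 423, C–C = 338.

Bonds broken (reactants):
  C–C: 2 × 338 = 676
  C–H: 8 × 423 = 3384
  C=C: 1 × 600 = 600
  H–H: 1 × 429 = 429
  Σ(broken) = 5089 kJ
Bonds formed (products):
  C–C: 3 × 338 = 1014
  C–H: 10 × 423 = 4230
  Σ(formed) = 5244 kJ
ΔH = Σ(broken) − Σ(formed) = 5089 − 5244 = −155 kJ

ΔH ≈ −155 kJ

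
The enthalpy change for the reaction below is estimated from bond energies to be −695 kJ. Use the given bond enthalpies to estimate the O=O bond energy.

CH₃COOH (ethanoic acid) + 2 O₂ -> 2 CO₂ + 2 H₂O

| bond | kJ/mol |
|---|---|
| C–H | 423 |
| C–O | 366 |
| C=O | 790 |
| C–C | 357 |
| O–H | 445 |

D(O=O) ≈ 509 kJ/mol

Let D be the O=O bond energy.
Σ(broken) = 1×357 + 3×423 + 1×366 + 1×790 + 1×445 + 2×D = 3227 + 2D
Σ(formed) = 4×790 + 4×445 = 4940
ΔH = Σ(broken) − Σ(formed) = (3227 + 2D) − (4940) = −1713 + 2D
Setting this equal to −695 kJ gives 2D = 1018, so D = 509 kJ/mol.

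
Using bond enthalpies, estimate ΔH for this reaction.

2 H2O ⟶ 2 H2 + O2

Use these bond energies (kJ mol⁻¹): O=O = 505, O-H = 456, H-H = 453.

Bonds broken (reactants):
  O-H: 4 × 456 = 1824
  Σ(broken) = 1824 kJ
Bonds formed (products):
  H-H: 2 × 453 = 906
  O=O: 1 × 505 = 505
  Σ(formed) = 1411 kJ
ΔH = Σ(broken) − Σ(formed) = 1824 − 1411 = +413 kJ

ΔH ≈ +413 kJ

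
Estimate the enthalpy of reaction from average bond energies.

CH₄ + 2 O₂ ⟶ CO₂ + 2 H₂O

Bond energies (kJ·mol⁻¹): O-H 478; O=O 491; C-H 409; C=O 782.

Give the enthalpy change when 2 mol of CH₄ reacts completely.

ΔH = −1716 kJ

Bonds broken (reactants):
  C-H: 4 × 409 = 1636
  O=O: 2 × 491 = 982
  Σ(broken) = 2618 kJ
Bonds formed (products):
  C=O: 2 × 782 = 1564
  O-H: 4 × 478 = 1912
  Σ(formed) = 3476 kJ
ΔH = Σ(broken) − Σ(formed) = 2618 − 3476 = −858 kJ
For 2× the reaction as written: 2 × (−858) = −1716 kJ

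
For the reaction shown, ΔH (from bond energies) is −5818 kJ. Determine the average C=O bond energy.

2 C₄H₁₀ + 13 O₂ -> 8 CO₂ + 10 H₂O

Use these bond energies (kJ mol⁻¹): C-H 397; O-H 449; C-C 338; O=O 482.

D(C=O) ≈ 817 kJ/mol

Let D be the C=O bond energy.
Σ(broken) = 6×338 + 20×397 + 13×482 = 16234
Σ(formed) = 16×D + 20×449 = 8980 + 16D
ΔH = Σ(broken) − Σ(formed) = (16234) − (8980 + 16D) = +7254 − 16D
Setting this equal to −5818 kJ gives 16D = 13072, so D = 817 kJ/mol.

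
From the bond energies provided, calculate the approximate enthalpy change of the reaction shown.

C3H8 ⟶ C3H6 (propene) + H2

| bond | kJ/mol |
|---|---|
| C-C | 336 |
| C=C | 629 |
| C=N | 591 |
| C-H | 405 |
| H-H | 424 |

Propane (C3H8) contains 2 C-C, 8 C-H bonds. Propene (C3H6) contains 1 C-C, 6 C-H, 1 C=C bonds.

ΔH ≈ +93 kJ

Bonds broken (reactants):
  C-C: 2 × 336 = 672
  C-H: 8 × 405 = 3240
  Σ(broken) = 3912 kJ
Bonds formed (products):
  C-C: 1 × 336 = 336
  C-H: 6 × 405 = 2430
  C=C: 1 × 629 = 629
  H-H: 1 × 424 = 424
  Σ(formed) = 3819 kJ
ΔH = Σ(broken) − Σ(formed) = 3912 − 3819 = +93 kJ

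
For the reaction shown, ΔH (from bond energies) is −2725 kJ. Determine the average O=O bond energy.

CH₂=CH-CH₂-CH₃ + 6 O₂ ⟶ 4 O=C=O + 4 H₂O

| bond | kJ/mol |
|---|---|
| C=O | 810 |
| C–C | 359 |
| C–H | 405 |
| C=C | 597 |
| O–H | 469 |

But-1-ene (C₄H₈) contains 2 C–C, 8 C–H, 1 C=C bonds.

Let D be the O=O bond energy.
Σ(broken) = 2×359 + 8×405 + 1×597 + 6×D = 4555 + 6D
Σ(formed) = 8×810 + 8×469 = 10232
ΔH = Σ(broken) − Σ(formed) = (4555 + 6D) − (10232) = −5677 + 6D
Setting this equal to −2725 kJ gives 6D = 2952, so D = 492 kJ/mol.

D(O=O) ≈ 492 kJ/mol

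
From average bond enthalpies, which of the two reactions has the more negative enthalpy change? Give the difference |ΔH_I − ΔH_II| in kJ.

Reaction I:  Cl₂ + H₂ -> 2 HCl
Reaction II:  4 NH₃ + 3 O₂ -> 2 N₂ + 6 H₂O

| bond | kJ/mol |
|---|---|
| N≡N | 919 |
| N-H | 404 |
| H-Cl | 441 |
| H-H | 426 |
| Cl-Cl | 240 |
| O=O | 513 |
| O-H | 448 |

Reaction II, by 611 kJ

Reaction I:
  Bonds broken (reactants):
    Cl-Cl: 1 × 240 = 240
    H-H: 1 × 426 = 426
    Σ(broken) = 666 kJ
  Bonds formed (products):
    H-Cl: 2 × 441 = 882
    Σ(formed) = 882 kJ
  ΔH_I = 666 − 882 = −216 kJ
Reaction II:
  Bonds broken (reactants):
    N-H: 12 × 404 = 4848
    O=O: 3 × 513 = 1539
    Σ(broken) = 6387 kJ
  Bonds formed (products):
    N≡N: 2 × 919 = 1838
    O-H: 12 × 448 = 5376
    Σ(formed) = 7214 kJ
  ΔH_II = 6387 − 7214 = −827 kJ
ΔH_I − ΔH_II = +611 kJ, so reaction II has the more negative ΔH; |ΔH_I − ΔH_II| = 611 kJ.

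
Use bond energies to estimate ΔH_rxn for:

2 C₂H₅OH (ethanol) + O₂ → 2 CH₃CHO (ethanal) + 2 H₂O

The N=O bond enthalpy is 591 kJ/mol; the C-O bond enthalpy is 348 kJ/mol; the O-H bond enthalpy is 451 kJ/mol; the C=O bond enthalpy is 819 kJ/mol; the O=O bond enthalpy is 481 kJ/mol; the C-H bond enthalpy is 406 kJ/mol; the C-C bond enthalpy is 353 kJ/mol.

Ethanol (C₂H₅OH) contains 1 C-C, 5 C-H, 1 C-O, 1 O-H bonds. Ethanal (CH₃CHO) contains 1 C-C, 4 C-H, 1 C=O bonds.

Bonds broken (reactants):
  C-C: 2 × 353 = 706
  C-H: 10 × 406 = 4060
  C-O: 2 × 348 = 696
  O-H: 2 × 451 = 902
  O=O: 1 × 481 = 481
  Σ(broken) = 6845 kJ
Bonds formed (products):
  C-C: 2 × 353 = 706
  C-H: 8 × 406 = 3248
  C=O: 2 × 819 = 1638
  O-H: 4 × 451 = 1804
  Σ(formed) = 7396 kJ
ΔH = Σ(broken) − Σ(formed) = 6845 − 7396 = −551 kJ

ΔH ≈ −551 kJ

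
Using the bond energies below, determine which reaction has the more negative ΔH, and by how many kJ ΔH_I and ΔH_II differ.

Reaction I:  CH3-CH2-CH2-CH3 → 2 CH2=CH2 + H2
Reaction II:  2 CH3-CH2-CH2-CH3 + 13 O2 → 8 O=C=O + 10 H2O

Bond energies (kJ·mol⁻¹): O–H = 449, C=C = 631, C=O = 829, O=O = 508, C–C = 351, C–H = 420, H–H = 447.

Reaction II, by 5318 kJ

Reaction I:
  Bonds broken (reactants):
    C–C: 3 × 351 = 1053
    C–H: 10 × 420 = 4200
    Σ(broken) = 5253 kJ
  Bonds formed (products):
    C–H: 8 × 420 = 3360
    C=C: 2 × 631 = 1262
    H–H: 1 × 447 = 447
    Σ(formed) = 5069 kJ
  ΔH_I = 5253 − 5069 = +184 kJ
Reaction II:
  Bonds broken (reactants):
    C–C: 6 × 351 = 2106
    C–H: 20 × 420 = 8400
    O=O: 13 × 508 = 6604
    Σ(broken) = 17110 kJ
  Bonds formed (products):
    C=O: 16 × 829 = 13264
    O–H: 20 × 449 = 8980
    Σ(formed) = 22244 kJ
  ΔH_II = 17110 − 22244 = −5134 kJ
ΔH_I − ΔH_II = +5318 kJ, so reaction II has the more negative ΔH; |ΔH_I − ΔH_II| = 5318 kJ.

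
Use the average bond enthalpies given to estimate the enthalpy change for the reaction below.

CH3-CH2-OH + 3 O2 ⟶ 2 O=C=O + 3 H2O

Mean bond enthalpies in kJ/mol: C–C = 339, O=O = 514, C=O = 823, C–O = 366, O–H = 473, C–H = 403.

Bonds broken (reactants):
  C–C: 1 × 339 = 339
  C–H: 5 × 403 = 2015
  C–O: 1 × 366 = 366
  O–H: 1 × 473 = 473
  O=O: 3 × 514 = 1542
  Σ(broken) = 4735 kJ
Bonds formed (products):
  C=O: 4 × 823 = 3292
  O–H: 6 × 473 = 2838
  Σ(formed) = 6130 kJ
ΔH = Σ(broken) − Σ(formed) = 4735 − 6130 = −1395 kJ

ΔH ≈ −1395 kJ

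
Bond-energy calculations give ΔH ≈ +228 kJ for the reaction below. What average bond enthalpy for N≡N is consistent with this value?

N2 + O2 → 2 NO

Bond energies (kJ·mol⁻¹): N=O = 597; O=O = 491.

Let D be the N≡N bond energy.
Σ(broken) = 1×D + 1×491 = 491 + D
Σ(formed) = 2×597 = 1194
ΔH = Σ(broken) − Σ(formed) = (491 + D) − (1194) = −703 + D
Setting this equal to +228 kJ gives D = 931 kJ/mol.

D(N≡N) ≈ 931 kJ/mol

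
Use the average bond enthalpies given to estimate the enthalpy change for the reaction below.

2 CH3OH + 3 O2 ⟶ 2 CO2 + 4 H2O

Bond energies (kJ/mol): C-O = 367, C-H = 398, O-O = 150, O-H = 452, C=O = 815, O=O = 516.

ΔH ≈ −1302 kJ

Bonds broken (reactants):
  C-H: 6 × 398 = 2388
  C-O: 2 × 367 = 734
  O-H: 2 × 452 = 904
  O=O: 3 × 516 = 1548
  Σ(broken) = 5574 kJ
Bonds formed (products):
  C=O: 4 × 815 = 3260
  O-H: 8 × 452 = 3616
  Σ(formed) = 6876 kJ
ΔH = Σ(broken) − Σ(formed) = 5574 − 6876 = −1302 kJ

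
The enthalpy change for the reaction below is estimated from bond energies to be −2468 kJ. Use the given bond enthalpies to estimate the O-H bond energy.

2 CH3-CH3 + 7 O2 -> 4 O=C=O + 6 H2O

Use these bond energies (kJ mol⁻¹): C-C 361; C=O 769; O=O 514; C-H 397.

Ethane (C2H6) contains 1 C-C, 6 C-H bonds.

D(O-H) ≈ 450 kJ/mol

Let D be the O-H bond energy.
Σ(broken) = 2×361 + 12×397 + 7×514 = 9084
Σ(formed) = 8×769 + 12×D = 6152 + 12D
ΔH = Σ(broken) − Σ(formed) = (9084) − (6152 + 12D) = +2932 − 12D
Setting this equal to −2468 kJ gives 12D = 5400, so D = 450 kJ/mol.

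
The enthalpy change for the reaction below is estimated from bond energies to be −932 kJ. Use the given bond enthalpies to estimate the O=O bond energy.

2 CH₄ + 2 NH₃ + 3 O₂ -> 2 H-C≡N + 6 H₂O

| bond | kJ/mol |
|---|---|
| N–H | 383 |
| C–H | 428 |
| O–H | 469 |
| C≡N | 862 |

Let D be the O=O bond energy.
Σ(broken) = 8×428 + 6×383 + 3×D = 5722 + 3D
Σ(formed) = 2×862 + 2×428 + 12×469 = 8208
ΔH = Σ(broken) − Σ(formed) = (5722 + 3D) − (8208) = −2486 + 3D
Setting this equal to −932 kJ gives 3D = 1554, so D = 518 kJ/mol.

D(O=O) ≈ 518 kJ/mol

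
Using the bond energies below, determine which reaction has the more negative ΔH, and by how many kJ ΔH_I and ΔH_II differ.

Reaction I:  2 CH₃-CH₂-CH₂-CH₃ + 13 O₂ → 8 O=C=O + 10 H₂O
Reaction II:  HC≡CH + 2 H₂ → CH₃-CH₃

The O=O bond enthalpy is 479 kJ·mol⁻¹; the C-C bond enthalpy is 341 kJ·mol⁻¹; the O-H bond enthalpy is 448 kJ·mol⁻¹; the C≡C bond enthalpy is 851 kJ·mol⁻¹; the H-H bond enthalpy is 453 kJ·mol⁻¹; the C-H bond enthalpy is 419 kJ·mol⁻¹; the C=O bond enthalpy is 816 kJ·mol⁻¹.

Reaction I, by 5103 kJ

Reaction I:
  Bonds broken (reactants):
    C-C: 6 × 341 = 2046
    C-H: 20 × 419 = 8380
    O=O: 13 × 479 = 6227
    Σ(broken) = 16653 kJ
  Bonds formed (products):
    C=O: 16 × 816 = 13056
    O-H: 20 × 448 = 8960
    Σ(formed) = 22016 kJ
  ΔH_I = 16653 − 22016 = −5363 kJ
Reaction II:
  Bonds broken (reactants):
    C≡C: 1 × 851 = 851
    C-H: 2 × 419 = 838
    H-H: 2 × 453 = 906
    Σ(broken) = 2595 kJ
  Bonds formed (products):
    C-C: 1 × 341 = 341
    C-H: 6 × 419 = 2514
    Σ(formed) = 2855 kJ
  ΔH_II = 2595 − 2855 = −260 kJ
ΔH_I − ΔH_II = −5103 kJ, so reaction I has the more negative ΔH; |ΔH_I − ΔH_II| = 5103 kJ.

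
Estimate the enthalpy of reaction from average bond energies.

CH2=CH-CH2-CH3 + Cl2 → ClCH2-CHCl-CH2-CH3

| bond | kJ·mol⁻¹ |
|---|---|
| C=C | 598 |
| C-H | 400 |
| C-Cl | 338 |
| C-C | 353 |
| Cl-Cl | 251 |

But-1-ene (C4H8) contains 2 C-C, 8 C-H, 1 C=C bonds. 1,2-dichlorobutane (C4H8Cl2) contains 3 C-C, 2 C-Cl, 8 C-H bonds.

Bonds broken (reactants):
  C-C: 2 × 353 = 706
  C-H: 8 × 400 = 3200
  C=C: 1 × 598 = 598
  Cl-Cl: 1 × 251 = 251
  Σ(broken) = 4755 kJ
Bonds formed (products):
  C-C: 3 × 353 = 1059
  C-Cl: 2 × 338 = 676
  C-H: 8 × 400 = 3200
  Σ(formed) = 4935 kJ
ΔH = Σ(broken) − Σ(formed) = 4755 − 4935 = −180 kJ

ΔH ≈ −180 kJ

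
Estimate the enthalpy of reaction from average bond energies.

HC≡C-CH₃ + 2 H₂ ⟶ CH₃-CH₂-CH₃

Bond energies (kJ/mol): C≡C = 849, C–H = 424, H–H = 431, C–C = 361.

Bonds broken (reactants):
  C≡C: 1 × 849 = 849
  C–C: 1 × 361 = 361
  C–H: 4 × 424 = 1696
  H–H: 2 × 431 = 862
  Σ(broken) = 3768 kJ
Bonds formed (products):
  C–C: 2 × 361 = 722
  C–H: 8 × 424 = 3392
  Σ(formed) = 4114 kJ
ΔH = Σ(broken) − Σ(formed) = 3768 − 4114 = −346 kJ

ΔH ≈ −346 kJ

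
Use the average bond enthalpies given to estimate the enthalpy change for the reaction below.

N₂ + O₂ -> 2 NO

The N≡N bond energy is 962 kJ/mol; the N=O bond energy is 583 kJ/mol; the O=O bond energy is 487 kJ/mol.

Bonds broken (reactants):
  N≡N: 1 × 962 = 962
  O=O: 1 × 487 = 487
  Σ(broken) = 1449 kJ
Bonds formed (products):
  N=O: 2 × 583 = 1166
  Σ(formed) = 1166 kJ
ΔH = Σ(broken) − Σ(formed) = 1449 − 1166 = +283 kJ

ΔH ≈ +283 kJ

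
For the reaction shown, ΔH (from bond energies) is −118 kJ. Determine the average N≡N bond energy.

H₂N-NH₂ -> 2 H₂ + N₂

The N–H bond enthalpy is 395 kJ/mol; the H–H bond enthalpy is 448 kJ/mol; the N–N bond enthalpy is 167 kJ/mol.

Let D be the N≡N bond energy.
Σ(broken) = 4×395 + 1×167 = 1747
Σ(formed) = 2×448 + 1×D = 896 + D
ΔH = Σ(broken) − Σ(formed) = (1747) − (896 + D) = +851 − D
Setting this equal to −118 kJ gives D = 969 kJ/mol.

D(N≡N) ≈ 969 kJ/mol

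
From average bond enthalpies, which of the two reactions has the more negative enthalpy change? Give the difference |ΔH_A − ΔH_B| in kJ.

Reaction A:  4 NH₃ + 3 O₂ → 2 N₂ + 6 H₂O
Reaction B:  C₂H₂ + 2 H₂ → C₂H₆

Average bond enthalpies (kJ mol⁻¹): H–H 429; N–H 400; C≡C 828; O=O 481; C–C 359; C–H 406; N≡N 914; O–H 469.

Reaction A, by 916 kJ

Reaction A:
  Bonds broken (reactants):
    N–H: 12 × 400 = 4800
    O=O: 3 × 481 = 1443
    Σ(broken) = 6243 kJ
  Bonds formed (products):
    N≡N: 2 × 914 = 1828
    O–H: 12 × 469 = 5628
    Σ(formed) = 7456 kJ
  ΔH_A = 6243 − 7456 = −1213 kJ
Reaction B:
  Bonds broken (reactants):
    C≡C: 1 × 828 = 828
    C–H: 2 × 406 = 812
    H–H: 2 × 429 = 858
    Σ(broken) = 2498 kJ
  Bonds formed (products):
    C–C: 1 × 359 = 359
    C–H: 6 × 406 = 2436
    Σ(formed) = 2795 kJ
  ΔH_B = 2498 − 2795 = −297 kJ
ΔH_A − ΔH_B = −916 kJ, so reaction A has the more negative ΔH; |ΔH_A − ΔH_B| = 916 kJ.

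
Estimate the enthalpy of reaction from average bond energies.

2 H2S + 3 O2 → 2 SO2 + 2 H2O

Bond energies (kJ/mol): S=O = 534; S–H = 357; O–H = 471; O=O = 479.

Bonds broken (reactants):
  O=O: 3 × 479 = 1437
  S–H: 4 × 357 = 1428
  Σ(broken) = 2865 kJ
Bonds formed (products):
  O–H: 4 × 471 = 1884
  S=O: 4 × 534 = 2136
  Σ(formed) = 4020 kJ
ΔH = Σ(broken) − Σ(formed) = 2865 − 4020 = −1155 kJ

ΔH ≈ −1155 kJ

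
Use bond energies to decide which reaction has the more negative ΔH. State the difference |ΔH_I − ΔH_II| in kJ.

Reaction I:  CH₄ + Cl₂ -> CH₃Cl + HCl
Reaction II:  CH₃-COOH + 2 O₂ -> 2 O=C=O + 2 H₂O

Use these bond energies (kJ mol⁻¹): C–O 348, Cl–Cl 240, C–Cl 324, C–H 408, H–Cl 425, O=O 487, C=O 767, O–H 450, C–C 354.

Reaction I:
  Bonds broken (reactants):
    C–H: 4 × 408 = 1632
    Cl–Cl: 1 × 240 = 240
    Σ(broken) = 1872 kJ
  Bonds formed (products):
    C–Cl: 1 × 324 = 324
    C–H: 3 × 408 = 1224
    H–Cl: 1 × 425 = 425
    Σ(formed) = 1973 kJ
  ΔH_I = 1872 − 1973 = −101 kJ
Reaction II:
  Bonds broken (reactants):
    C–C: 1 × 354 = 354
    C–H: 3 × 408 = 1224
    C–O: 1 × 348 = 348
    C=O: 1 × 767 = 767
    O–H: 1 × 450 = 450
    O=O: 2 × 487 = 974
    Σ(broken) = 4117 kJ
  Bonds formed (products):
    C=O: 4 × 767 = 3068
    O–H: 4 × 450 = 1800
    Σ(formed) = 4868 kJ
  ΔH_II = 4117 − 4868 = −751 kJ
ΔH_I − ΔH_II = +650 kJ, so reaction II has the more negative ΔH; |ΔH_I − ΔH_II| = 650 kJ.

Reaction II, by 650 kJ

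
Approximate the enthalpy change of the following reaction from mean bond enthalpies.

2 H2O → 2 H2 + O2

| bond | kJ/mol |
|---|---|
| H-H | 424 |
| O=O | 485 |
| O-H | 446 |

ΔH ≈ +451 kJ

Bonds broken (reactants):
  O-H: 4 × 446 = 1784
  Σ(broken) = 1784 kJ
Bonds formed (products):
  H-H: 2 × 424 = 848
  O=O: 1 × 485 = 485
  Σ(formed) = 1333 kJ
ΔH = Σ(broken) − Σ(formed) = 1784 − 1333 = +451 kJ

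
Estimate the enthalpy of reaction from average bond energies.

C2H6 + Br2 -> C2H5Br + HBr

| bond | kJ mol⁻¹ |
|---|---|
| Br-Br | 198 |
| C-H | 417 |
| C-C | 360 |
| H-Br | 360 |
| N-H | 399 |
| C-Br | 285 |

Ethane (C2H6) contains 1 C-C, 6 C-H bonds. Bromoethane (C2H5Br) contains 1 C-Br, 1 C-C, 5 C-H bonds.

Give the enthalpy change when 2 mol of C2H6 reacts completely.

ΔH = −60 kJ

Bonds broken (reactants):
  Br-Br: 1 × 198 = 198
  C-C: 1 × 360 = 360
  C-H: 6 × 417 = 2502
  Σ(broken) = 3060 kJ
Bonds formed (products):
  C-Br: 1 × 285 = 285
  C-C: 1 × 360 = 360
  C-H: 5 × 417 = 2085
  H-Br: 1 × 360 = 360
  Σ(formed) = 3090 kJ
ΔH = Σ(broken) − Σ(formed) = 3060 − 3090 = −30 kJ
For 2× the reaction as written: 2 × (−30) = −60 kJ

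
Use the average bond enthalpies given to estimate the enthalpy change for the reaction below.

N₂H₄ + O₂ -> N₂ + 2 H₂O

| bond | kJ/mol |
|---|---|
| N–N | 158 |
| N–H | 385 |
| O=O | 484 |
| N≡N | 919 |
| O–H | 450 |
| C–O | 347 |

Bonds broken (reactants):
  N–H: 4 × 385 = 1540
  N–N: 1 × 158 = 158
  O=O: 1 × 484 = 484
  Σ(broken) = 2182 kJ
Bonds formed (products):
  N≡N: 1 × 919 = 919
  O–H: 4 × 450 = 1800
  Σ(formed) = 2719 kJ
ΔH = Σ(broken) − Σ(formed) = 2182 − 2719 = −537 kJ

ΔH ≈ −537 kJ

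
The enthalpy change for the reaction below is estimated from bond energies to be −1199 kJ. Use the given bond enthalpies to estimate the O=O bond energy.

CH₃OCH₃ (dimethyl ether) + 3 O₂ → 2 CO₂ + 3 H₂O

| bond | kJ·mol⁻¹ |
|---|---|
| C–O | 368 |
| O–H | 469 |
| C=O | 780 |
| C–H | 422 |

Let D be the O=O bond energy.
Σ(broken) = 6×422 + 2×368 + 3×D = 3268 + 3D
Σ(formed) = 4×780 + 6×469 = 5934
ΔH = Σ(broken) − Σ(formed) = (3268 + 3D) − (5934) = −2666 + 3D
Setting this equal to −1199 kJ gives 3D = 1467, so D = 489 kJ/mol.

D(O=O) ≈ 489 kJ/mol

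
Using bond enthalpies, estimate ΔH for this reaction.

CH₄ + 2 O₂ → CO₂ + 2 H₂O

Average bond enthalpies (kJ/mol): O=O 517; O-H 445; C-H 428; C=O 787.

ΔH ≈ −608 kJ

Bonds broken (reactants):
  C-H: 4 × 428 = 1712
  O=O: 2 × 517 = 1034
  Σ(broken) = 2746 kJ
Bonds formed (products):
  C=O: 2 × 787 = 1574
  O-H: 4 × 445 = 1780
  Σ(formed) = 3354 kJ
ΔH = Σ(broken) − Σ(formed) = 2746 − 3354 = −608 kJ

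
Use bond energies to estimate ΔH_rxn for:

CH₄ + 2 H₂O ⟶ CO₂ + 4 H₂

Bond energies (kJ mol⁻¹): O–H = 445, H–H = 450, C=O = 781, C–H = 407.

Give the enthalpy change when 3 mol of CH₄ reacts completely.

ΔH = +138 kJ

Bonds broken (reactants):
  C–H: 4 × 407 = 1628
  O–H: 4 × 445 = 1780
  Σ(broken) = 3408 kJ
Bonds formed (products):
  C=O: 2 × 781 = 1562
  H–H: 4 × 450 = 1800
  Σ(formed) = 3362 kJ
ΔH = Σ(broken) − Σ(formed) = 3408 − 3362 = +46 kJ
For 3× the reaction as written: 3 × (+46) = +138 kJ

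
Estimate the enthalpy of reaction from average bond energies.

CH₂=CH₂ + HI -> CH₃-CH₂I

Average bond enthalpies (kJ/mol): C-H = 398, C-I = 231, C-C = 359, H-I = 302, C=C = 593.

ΔH ≈ −93 kJ

Bonds broken (reactants):
  C-H: 4 × 398 = 1592
  C=C: 1 × 593 = 593
  H-I: 1 × 302 = 302
  Σ(broken) = 2487 kJ
Bonds formed (products):
  C-C: 1 × 359 = 359
  C-H: 5 × 398 = 1990
  C-I: 1 × 231 = 231
  Σ(formed) = 2580 kJ
ΔH = Σ(broken) − Σ(formed) = 2487 − 2580 = −93 kJ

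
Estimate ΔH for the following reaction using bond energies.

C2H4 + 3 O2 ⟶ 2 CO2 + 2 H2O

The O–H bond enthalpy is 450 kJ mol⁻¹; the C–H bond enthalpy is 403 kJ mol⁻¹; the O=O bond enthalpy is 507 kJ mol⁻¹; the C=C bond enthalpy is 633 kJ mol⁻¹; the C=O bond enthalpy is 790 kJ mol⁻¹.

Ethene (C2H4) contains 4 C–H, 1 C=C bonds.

Bonds broken (reactants):
  C–H: 4 × 403 = 1612
  C=C: 1 × 633 = 633
  O=O: 3 × 507 = 1521
  Σ(broken) = 3766 kJ
Bonds formed (products):
  C=O: 4 × 790 = 3160
  O–H: 4 × 450 = 1800
  Σ(formed) = 4960 kJ
ΔH = Σ(broken) − Σ(formed) = 3766 − 4960 = −1194 kJ

ΔH ≈ −1194 kJ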